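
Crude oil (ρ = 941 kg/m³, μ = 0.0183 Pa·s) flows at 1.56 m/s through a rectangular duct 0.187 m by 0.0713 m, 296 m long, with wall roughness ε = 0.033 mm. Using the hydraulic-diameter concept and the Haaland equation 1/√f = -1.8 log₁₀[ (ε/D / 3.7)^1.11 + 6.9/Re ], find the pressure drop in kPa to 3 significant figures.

Hydraulic diameter D_h = 4A/P = 4·(0.187·0.0713)/(2·(0.187+0.0713)) = 0.05333/0.5166 = 0.1032 m.
Re = ρVD_h/μ = 941·1.56·0.1032/0.0183 = 8281.
ε/D_h = 3.3e-05/0.1032 = 0.00032; Haaland gives 1/√f = -1.8 log₁₀[3.09e-05+0.000833] = 5.514, so f = 0.03289.
ΔP = f(L/D_h)(ρV²/2) = 0.03289·296/0.1032·1145 = 1.08e+05 Pa.
ΔP = 108 kPa.

ΔP ≈ 108 kPa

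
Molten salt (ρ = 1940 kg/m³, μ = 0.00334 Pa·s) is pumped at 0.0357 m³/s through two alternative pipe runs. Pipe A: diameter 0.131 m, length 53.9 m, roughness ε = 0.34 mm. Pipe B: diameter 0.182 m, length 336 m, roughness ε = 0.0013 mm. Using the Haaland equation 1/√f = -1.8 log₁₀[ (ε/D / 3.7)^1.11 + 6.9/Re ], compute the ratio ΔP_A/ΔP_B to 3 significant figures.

Pipe A: V = Q/A = 0.0357/0.01348 = 2.649 m/s; Re = 2.015e+05; ε/D = 0.0026; Haaland → f = 0.02584; ΔP_A = f(L/D)(ρV²/2) = 7.235e+04 Pa.
Pipe B: V = Q/A = 0.0357/0.02602 = 1.372 m/s; Re = 1.451e+05; ε/D = 7.14e-06; Haaland → f = 0.01655; ΔP_B = f(L/D)(ρV²/2) = 5.581e+04 Pa.
ΔP_A/ΔP_B = 7.235e+04/5.581e+04 = 1.30.

ΔP_A/ΔP_B ≈ 1.30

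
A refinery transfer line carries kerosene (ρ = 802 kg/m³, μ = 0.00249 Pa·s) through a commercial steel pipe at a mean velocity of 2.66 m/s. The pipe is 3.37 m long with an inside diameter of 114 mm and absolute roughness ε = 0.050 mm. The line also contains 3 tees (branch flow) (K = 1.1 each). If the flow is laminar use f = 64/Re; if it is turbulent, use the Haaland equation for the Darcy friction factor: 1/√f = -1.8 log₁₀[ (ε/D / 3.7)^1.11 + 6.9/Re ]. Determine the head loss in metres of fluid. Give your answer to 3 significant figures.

h_f ≈ 1.40 m

Reynolds number Re = ρVD/μ = 802 · 2.66 · 0.114 / 0.00249 = 9.767e+04.
Re > 4000 → turbulent. Relative roughness ε/D = 5e-05/0.114 = 0.000439. Haaland: 1/√f = -1.8 log₁₀[(0.000439/3.7)^1.11 + 6.9/9.767e+04] = -1.8 log₁₀[4.39e-05 + 7.06e-05] = 7.094, so f = 0.01987.
Total minor-loss coefficient ΣK = 3·1.1 = 3.3.
ΔP = [f·L/D + ΣK]·(ρV²/2) = [0.01987·3.37/0.114 + 3.3]·(802·2.66²/2) = [0.5874 + 3.3]·2837 = 1.103e+04 Pa.
Head loss h_f = ΔP/(ρg) = 1.103e+04/(802·9.81) = 1.40 m.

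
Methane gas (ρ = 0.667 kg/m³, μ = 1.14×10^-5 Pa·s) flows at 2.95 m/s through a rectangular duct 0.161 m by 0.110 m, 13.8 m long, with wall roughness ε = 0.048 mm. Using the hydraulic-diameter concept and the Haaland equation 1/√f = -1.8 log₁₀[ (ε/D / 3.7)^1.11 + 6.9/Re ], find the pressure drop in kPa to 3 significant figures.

Hydraulic diameter D_h = 4A/P = 4·(0.161·0.11)/(2·(0.161+0.11)) = 0.07084/0.542 = 0.1307 m.
Re = ρVD_h/μ = 0.667·2.95·0.1307/1.14e-05 = 2.256e+04.
ε/D_h = 4.8e-05/0.1307 = 0.000367; Haaland gives 1/√f = -1.8 log₁₀[3.6e-05+0.000306] = 6.239, so f = 0.02569.
ΔP = f(L/D_h)(ρV²/2) = 0.02569·13.8/0.1307·2.902 = 7.872 Pa.
ΔP = 0.00787 kPa.

ΔP ≈ 0.00787 kPa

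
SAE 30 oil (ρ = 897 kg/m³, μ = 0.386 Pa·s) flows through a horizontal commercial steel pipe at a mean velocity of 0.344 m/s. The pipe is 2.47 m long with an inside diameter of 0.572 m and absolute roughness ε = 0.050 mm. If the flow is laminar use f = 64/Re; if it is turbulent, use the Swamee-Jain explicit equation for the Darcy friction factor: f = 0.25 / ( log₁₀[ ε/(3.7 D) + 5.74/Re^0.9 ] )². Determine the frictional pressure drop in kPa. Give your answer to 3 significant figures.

ΔP ≈ 0.0321 kPa

Reynolds number Re = ρVD/μ = 897 · 0.344 · 0.572 / 0.386 = 457.3.
Re < 2300 → laminar flow, so f = 64/Re = 64/457.3 = 0.14 (the turbulent correlation is not needed).
Darcy-Weisbach: ΔP = f(L/D)(ρV²/2) = 0.14·(2.47/0.572)·(897·0.344²/2) = 0.14·4.318·53.07 = 32.08 Pa.
ΔP = 32.08 Pa = 0.0321 kPa.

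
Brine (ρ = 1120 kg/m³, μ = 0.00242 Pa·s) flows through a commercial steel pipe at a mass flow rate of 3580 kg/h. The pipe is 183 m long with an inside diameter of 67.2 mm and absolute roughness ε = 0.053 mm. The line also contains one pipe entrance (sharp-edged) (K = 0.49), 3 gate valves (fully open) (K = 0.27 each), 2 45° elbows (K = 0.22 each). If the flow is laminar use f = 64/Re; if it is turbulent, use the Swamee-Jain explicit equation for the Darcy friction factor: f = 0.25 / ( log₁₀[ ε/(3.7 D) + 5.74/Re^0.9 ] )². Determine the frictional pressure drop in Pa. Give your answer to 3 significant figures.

ΔP ≈ 3350 Pa

ṁ = 3580 kg/h = 3580/3600 = 0.9944 kg/s.
A = πD²/4 = π(0.0672)²/4 = 0.003547 m²; mean velocity V = ṁ/(ρA) = 0.9944/(1120 · 0.003547) = 0.2503 m/s.
Reynolds number Re = ρVD/μ = 1120 · 0.2503 · 0.0672 / 0.00242 = 7786.
Re > 4000 → turbulent. Relative roughness ε/D = 5.3e-05/0.0672 = 0.000789. Swamee-Jain: f = 0.25/(log₁₀[0.000789/3.7 + 5.74/7786^0.9])² = 0.25/(log₁₀[0.000213 + 0.00181])² = 0.25/(-2.695)² = 0.03443.
Total minor-loss coefficient ΣK = 1·0.49 + 3·0.27 + 2·0.22 = 1.74.
ΔP = [f·L/D + ΣK]·(ρV²/2) = [0.03443·183/0.0672 + 1.74]·(1120·0.2503²/2) = [93.75 + 1.74]·35.1 = 3351 Pa.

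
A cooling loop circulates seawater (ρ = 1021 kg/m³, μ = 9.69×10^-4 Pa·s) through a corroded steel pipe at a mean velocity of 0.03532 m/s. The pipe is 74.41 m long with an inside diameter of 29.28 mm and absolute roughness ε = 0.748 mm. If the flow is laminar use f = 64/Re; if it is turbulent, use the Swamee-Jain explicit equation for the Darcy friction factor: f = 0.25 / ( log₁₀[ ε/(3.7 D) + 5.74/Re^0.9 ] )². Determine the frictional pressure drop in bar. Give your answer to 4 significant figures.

Reynolds number Re = ρVD/μ = 1021 · 0.03532 · 0.02928 / 0.000969 = 1090.
Re < 2300 → laminar flow, so f = 64/Re = 64/1090 = 0.05873 (the turbulent correlation is not needed).
Darcy-Weisbach: ΔP = f(L/D)(ρV²/2) = 0.05873·(74.41/0.02928)·(1021·0.03532²/2) = 0.05873·2541·0.6368 = 95.06 Pa.
ΔP = 95.06 Pa = 9.506×10^-4 bar.

ΔP ≈ 9.506×10^-4 bar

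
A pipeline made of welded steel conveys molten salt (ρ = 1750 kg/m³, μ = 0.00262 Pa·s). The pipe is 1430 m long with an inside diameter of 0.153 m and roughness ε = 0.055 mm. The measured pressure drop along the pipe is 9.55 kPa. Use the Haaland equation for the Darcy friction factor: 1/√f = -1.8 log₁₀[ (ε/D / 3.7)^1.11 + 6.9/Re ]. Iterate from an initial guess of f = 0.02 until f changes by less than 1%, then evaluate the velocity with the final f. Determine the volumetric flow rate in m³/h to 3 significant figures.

Rearranging Darcy-Weisbach: V = √(2·ΔP·D/(f·L·ρ)). With ε/D = 5.5e-05/0.153 = 0.000359, iterate starting from f = 0.02:
  f = 0.02 → V = √(2·9550·0.153/(0.02·1430·1750)) = 0.2416 m/s; Re = ρVD/μ = 2.469e+04; f → 0.02516
  f = 0.02516 → V = 0.2154 m/s; Re = 2.202e+04; f → 0.02582
  f = 0.02582 → V = 0.2127 m/s; Re = 2.174e+04; f → 0.02589
Converged (Δf/f < 1%). With the final f = 0.02589: V = √(2·9550·0.153/(0.02589·1430·1750)) = 0.2124 m/s.
Q = V·A = 0.2124·(π/4·0.153²) = 0.003905 m³/s = 14.1 m³/h.

Q ≈ 14.1 m³/h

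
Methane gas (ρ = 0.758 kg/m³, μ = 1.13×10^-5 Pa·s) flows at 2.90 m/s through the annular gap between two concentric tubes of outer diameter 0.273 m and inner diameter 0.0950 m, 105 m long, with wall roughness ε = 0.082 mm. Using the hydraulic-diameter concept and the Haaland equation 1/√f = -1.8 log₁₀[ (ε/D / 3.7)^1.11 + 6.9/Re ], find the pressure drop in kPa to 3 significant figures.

Hydraulic diameter D_h = 4A/P = D_o - D_i = 0.273 - 0.095 = 0.178 m.
Re = ρVD_h/μ = 0.758·2.9·0.178/1.13e-05 = 3.463e+04.
ε/D_h = 8.2e-05/0.178 = 0.000461; Haaland gives 1/√f = -1.8 log₁₀[4.63e-05+0.000199] = 6.498, so f = 0.02369.
ΔP = f(L/D_h)(ρV²/2) = 0.02369·105/0.178·3.187 = 44.53 Pa.
ΔP = 0.0445 kPa.

ΔP ≈ 0.0445 kPa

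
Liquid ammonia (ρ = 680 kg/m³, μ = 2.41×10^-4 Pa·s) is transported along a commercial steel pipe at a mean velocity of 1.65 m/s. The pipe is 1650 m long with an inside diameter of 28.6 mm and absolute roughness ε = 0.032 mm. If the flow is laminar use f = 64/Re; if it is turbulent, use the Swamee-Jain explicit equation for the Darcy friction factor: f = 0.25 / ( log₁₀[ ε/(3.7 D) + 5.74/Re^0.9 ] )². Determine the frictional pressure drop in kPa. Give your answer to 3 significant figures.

ΔP ≈ 1190 kPa

Reynolds number Re = ρVD/μ = 680 · 1.65 · 0.0286 / 0.000241 = 1.332e+05.
Re > 4000 → turbulent. Relative roughness ε/D = 3.2e-05/0.0286 = 0.00112. Swamee-Jain: f = 0.25/(log₁₀[0.00112/3.7 + 5.74/1.332e+05^0.9])² = 0.25/(log₁₀[0.000302 + 0.00014])² = 0.25/(-3.354)² = 0.02222.
Darcy-Weisbach: ΔP = f(L/D)(ρV²/2) = 0.02222·(1650/0.0286)·(680·1.65²/2) = 0.02222·5.769e+04·925.6 = 1.187e+06 Pa.
ΔP = 1.187e+06 Pa = 1190 kPa.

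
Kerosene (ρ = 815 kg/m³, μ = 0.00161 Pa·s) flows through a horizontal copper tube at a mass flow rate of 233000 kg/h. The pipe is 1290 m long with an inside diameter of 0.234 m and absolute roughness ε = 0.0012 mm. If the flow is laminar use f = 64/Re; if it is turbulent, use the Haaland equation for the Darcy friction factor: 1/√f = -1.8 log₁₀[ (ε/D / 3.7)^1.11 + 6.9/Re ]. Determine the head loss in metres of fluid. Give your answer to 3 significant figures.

h_f ≈ 14.6 m

ṁ = 233000 kg/h = 233000/3600 = 64.72 kg/s.
A = πD²/4 = π(0.234)²/4 = 0.04301 m²; mean velocity V = ṁ/(ρA) = 64.72/(815 · 0.04301) = 1.847 m/s.
Reynolds number Re = ρVD/μ = 815 · 1.847 · 0.234 / 0.00161 = 2.187e+05.
Re > 4000 → turbulent. Relative roughness ε/D = 1.2e-06/0.234 = 5.13e-06. Haaland: 1/√f = -1.8 log₁₀[(5.13e-06/3.7)^1.11 + 6.9/2.187e+05] = -1.8 log₁₀[3.14e-07 + 3.15e-05] = 8.094, so f = 0.01526.
Darcy-Weisbach: ΔP = f(L/D)(ρV²/2) = 0.01526·(1290/0.234)·(815·1.847²/2) = 0.01526·5513·1390 = 1.169e+05 Pa.
Head loss h_f = ΔP/(ρg) = 1.169e+05/(815·9.81) = 14.6 m.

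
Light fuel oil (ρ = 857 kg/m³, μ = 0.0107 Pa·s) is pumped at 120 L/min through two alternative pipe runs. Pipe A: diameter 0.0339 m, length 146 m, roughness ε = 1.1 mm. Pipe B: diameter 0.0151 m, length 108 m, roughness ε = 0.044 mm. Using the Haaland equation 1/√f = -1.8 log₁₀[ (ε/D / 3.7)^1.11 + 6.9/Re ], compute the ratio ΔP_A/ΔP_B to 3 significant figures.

ΔP_A/ΔP_B ≈ 0.0460

Pipe A: V = Q/A = 0.002/0.0009026 = 2.216 m/s; Re = 6016; ε/D = 0.0324; Haaland → f = 0.06395; ΔP_A = f(L/D)(ρV²/2) = 5.795e+05 Pa.
Pipe B: V = Q/A = 0.002/0.0001791 = 11.17 m/s; Re = 1.351e+04; ε/D = 0.00291; Haaland → f = 0.03295; ΔP_B = f(L/D)(ρV²/2) = 1.259e+07 Pa.
ΔP_A/ΔP_B = 5.795e+05/1.259e+07 = 0.0460.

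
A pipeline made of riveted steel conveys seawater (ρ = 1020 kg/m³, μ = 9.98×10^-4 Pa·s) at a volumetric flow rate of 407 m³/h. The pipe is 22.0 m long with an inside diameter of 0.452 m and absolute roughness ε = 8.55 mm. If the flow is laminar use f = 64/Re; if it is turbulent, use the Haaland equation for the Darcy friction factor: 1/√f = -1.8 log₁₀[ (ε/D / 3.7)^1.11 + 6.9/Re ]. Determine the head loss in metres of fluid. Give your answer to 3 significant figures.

h_f ≈ 0.0589 m

Q = 407 m³/h = 407/3600 = 0.1131 m³/s.
Cross-sectional area A = πD²/4 = π(0.452)²/4 = 0.1605 m²; mean velocity V = Q/A = 0.1131/0.1605 = 0.7046 m/s.
Reynolds number Re = ρVD/μ = 1020 · 0.7046 · 0.452 / 0.000998 = 3.255e+05.
Re > 4000 → turbulent. Relative roughness ε/D = 0.00855/0.452 = 0.0189. Haaland: 1/√f = -1.8 log₁₀[(0.0189/3.7)^1.11 + 6.9/3.255e+05] = -1.8 log₁₀[0.00286 + 2.12e-05] = 4.572, so f = 0.04783.
Darcy-Weisbach: ΔP = f(L/D)(ρV²/2) = 0.04783·(22/0.452)·(1020·0.7046²/2) = 0.04783·48.67·253.2 = 589.4 Pa.
Head loss h_f = ΔP/(ρg) = 589.4/(1020·9.81) = 0.0589 m.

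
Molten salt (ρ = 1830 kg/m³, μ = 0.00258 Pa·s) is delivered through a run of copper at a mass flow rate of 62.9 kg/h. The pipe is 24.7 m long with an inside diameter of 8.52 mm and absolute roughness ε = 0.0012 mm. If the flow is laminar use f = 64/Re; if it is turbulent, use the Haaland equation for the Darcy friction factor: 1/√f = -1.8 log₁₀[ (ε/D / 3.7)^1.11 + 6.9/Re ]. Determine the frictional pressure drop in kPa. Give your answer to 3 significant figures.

ΔP ≈ 4.70 kPa

ṁ = 62.9 kg/h = 62.9/3600 = 0.01747 kg/s.
A = πD²/4 = π(0.00852)²/4 = 5.701e-05 m²; mean velocity V = ṁ/(ρA) = 0.01747/(1830 · 5.701e-05) = 0.1675 m/s.
Reynolds number Re = ρVD/μ = 1830 · 0.1675 · 0.00852 / 0.00258 = 1012.
Re < 2300 → laminar flow, so f = 64/Re = 64/1012 = 0.06324 (the turbulent correlation is not needed).
Darcy-Weisbach: ΔP = f(L/D)(ρV²/2) = 0.06324·(24.7/0.00852)·(1830·0.1675²/2) = 0.06324·2899·25.66 = 4705 Pa.
ΔP = 4705 Pa = 4.70 kPa.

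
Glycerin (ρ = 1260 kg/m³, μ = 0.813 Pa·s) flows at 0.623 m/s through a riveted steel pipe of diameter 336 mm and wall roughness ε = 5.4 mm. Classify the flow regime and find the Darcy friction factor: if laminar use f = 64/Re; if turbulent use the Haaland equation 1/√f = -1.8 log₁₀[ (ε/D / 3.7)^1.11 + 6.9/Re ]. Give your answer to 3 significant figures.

Re = ρVD/μ = 1260·0.623·0.336/0.813 = 324.4.
Re < 2300 → laminar, so f = 64/Re = 0.1973 (roughness is irrelevant in laminar flow).

f ≈ 0.197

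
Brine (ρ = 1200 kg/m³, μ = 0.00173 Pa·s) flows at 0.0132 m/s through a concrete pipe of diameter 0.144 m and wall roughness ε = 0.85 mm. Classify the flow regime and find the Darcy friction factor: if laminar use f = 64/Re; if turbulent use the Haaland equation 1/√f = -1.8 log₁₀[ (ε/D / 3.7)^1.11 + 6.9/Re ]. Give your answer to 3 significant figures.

f ≈ 0.0485

Re = ρVD/μ = 1200·0.0132·0.144/0.00173 = 1318.
Re < 2300 → laminar, so f = 64/Re = 0.04854 (roughness is irrelevant in laminar flow).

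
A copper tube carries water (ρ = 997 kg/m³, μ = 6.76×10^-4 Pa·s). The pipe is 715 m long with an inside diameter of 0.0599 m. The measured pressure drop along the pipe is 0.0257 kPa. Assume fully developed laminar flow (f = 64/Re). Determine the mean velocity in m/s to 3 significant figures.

For laminar flow, f = 64/Re with Re = ρVD/μ, so Darcy-Weisbach reduces to ΔP = 32μLV/D². Solving for V: V = ΔP·D²/(32μL) = 25.7·(0.0599)²/(32·0.000676·715) = 0.005962 m/s.
Check: Re = ρVD/μ = 997·0.005962·0.0599/0.000676 = 526.7 < 2300, so the laminar assumption holds.

V ≈ 0.00596 m/s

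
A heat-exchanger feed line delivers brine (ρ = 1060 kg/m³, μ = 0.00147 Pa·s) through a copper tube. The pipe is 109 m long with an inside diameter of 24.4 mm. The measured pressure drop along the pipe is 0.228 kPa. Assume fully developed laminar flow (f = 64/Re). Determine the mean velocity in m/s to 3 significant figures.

For laminar flow, f = 64/Re with Re = ρVD/μ, so Darcy-Weisbach reduces to ΔP = 32μLV/D². Solving for V: V = ΔP·D²/(32μL) = 228·(0.0244)²/(32·0.00147·109) = 0.02647 m/s.
Check: Re = ρVD/μ = 1060·0.02647·0.0244/0.00147 = 465.8 < 2300, so the laminar assumption holds.

V ≈ 0.0265 m/s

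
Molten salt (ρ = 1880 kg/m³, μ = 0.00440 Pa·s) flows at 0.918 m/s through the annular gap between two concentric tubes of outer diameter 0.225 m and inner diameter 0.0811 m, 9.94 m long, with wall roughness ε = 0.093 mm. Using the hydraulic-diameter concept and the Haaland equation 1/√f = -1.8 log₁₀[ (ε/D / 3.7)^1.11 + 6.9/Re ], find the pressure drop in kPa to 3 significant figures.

Hydraulic diameter D_h = 4A/P = D_o - D_i = 0.225 - 0.0811 = 0.1439 m.
Re = ρVD_h/μ = 1880·0.918·0.1439/0.0044 = 5.644e+04.
ε/D_h = 9.3e-05/0.1439 = 0.000646; Haaland gives 1/√f = -1.8 log₁₀[6.74e-05+0.000122] = 6.7, so f = 0.02228.
ΔP = f(L/D_h)(ρV²/2) = 0.02228·9.94/0.1439·792.2 = 1219 Pa.
ΔP = 1.22 kPa.

ΔP ≈ 1.22 kPa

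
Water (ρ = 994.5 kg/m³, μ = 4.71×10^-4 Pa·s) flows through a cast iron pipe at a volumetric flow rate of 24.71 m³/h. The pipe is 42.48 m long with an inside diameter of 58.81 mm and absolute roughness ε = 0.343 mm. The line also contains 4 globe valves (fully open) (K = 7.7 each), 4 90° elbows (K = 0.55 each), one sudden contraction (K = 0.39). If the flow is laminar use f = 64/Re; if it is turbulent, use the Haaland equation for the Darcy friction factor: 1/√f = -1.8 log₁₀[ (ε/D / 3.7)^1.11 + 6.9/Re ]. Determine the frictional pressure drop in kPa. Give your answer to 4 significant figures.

ΔP ≈ 179.7 kPa

Q = 24.71 m³/h = 24.71/3600 = 0.006864 m³/s.
Cross-sectional area A = πD²/4 = π(0.05881)²/4 = 0.002716 m²; mean velocity V = Q/A = 0.006864/0.002716 = 2.527 m/s.
Reynolds number Re = ρVD/μ = 994.5 · 2.527 · 0.05881 / 0.000471 = 3.138e+05.
Re > 4000 → turbulent. Relative roughness ε/D = 0.000343/0.05881 = 0.00583. Haaland: 1/√f = -1.8 log₁₀[(0.00583/3.7)^1.11 + 6.9/3.138e+05] = -1.8 log₁₀[0.000775 + 2.2e-05] = 5.577, so f = 0.03215.
Total minor-loss coefficient ΣK = 4·7.7 + 4·0.55 + 1·0.39 = 33.4.
ΔP = [f·L/D + ΣK]·(ρV²/2) = [0.03215·42.48/0.05881 + 33.4]·(994.5·2.527²/2) = [23.22 + 33.4]·3175 = 1.797e+05 Pa.
ΔP = 1.797e+05 Pa = 179.7 kPa.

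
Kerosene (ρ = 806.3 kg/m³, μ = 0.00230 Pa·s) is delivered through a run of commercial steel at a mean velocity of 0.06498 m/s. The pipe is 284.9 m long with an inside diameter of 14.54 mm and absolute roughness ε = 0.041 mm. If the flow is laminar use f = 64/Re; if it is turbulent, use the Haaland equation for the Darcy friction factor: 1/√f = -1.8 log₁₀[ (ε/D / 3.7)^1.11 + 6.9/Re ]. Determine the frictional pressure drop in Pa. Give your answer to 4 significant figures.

ΔP ≈ 6445 Pa

Reynolds number Re = ρVD/μ = 806.3 · 0.06498 · 0.01454 / 0.0023 = 331.2.
Re < 2300 → laminar flow, so f = 64/Re = 64/331.2 = 0.1932 (the turbulent correlation is not needed).
Darcy-Weisbach: ΔP = f(L/D)(ρV²/2) = 0.1932·(284.9/0.01454)·(806.3·0.06498²/2) = 0.1932·1.959e+04·1.702 = 6445 Pa.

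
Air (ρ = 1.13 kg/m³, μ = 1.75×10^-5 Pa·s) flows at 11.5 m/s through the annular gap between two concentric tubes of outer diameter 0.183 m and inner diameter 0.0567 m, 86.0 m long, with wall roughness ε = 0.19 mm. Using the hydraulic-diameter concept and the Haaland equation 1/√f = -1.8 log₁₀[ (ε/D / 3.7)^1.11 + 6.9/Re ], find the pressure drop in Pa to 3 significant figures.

ΔP ≈ 1210 Pa

Hydraulic diameter D_h = 4A/P = D_o - D_i = 0.183 - 0.0567 = 0.1263 m.
Re = ρVD_h/μ = 1.13·11.5·0.1263/1.75e-05 = 9.379e+04.
ε/D_h = 0.00019/0.1263 = 0.0015; Haaland gives 1/√f = -1.8 log₁₀[0.000172+7.36e-05] = 6.497, so f = 0.02369.
ΔP = f(L/D_h)(ρV²/2) = 0.02369·86/0.1263·74.72 = 1205 Pa.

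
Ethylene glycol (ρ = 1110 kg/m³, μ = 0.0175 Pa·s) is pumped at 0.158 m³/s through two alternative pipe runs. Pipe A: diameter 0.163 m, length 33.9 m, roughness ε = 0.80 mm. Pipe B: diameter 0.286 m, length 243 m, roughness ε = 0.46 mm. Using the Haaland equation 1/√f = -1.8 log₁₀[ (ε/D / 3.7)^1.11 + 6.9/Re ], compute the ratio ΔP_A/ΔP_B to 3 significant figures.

ΔP_A/ΔP_B ≈ 2.83

Pipe A: V = Q/A = 0.158/0.02087 = 7.572 m/s; Re = 7.828e+04; ε/D = 0.00491; Haaland → f = 0.03135; ΔP_A = f(L/D)(ρV²/2) = 2.074e+05 Pa.
Pipe B: V = Q/A = 0.158/0.06424 = 2.459 m/s; Re = 4.462e+04; ε/D = 0.00161; Haaland → f = 0.02566; ΔP_B = f(L/D)(ρV²/2) = 7.319e+04 Pa.
ΔP_A/ΔP_B = 2.074e+05/7.319e+04 = 2.83.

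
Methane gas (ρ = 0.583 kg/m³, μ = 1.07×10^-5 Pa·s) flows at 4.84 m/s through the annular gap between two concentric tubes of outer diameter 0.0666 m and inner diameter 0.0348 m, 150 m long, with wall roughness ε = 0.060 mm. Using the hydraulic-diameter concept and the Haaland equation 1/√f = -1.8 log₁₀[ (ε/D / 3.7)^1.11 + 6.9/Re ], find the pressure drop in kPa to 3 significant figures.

ΔP ≈ 1.12 kPa

Hydraulic diameter D_h = 4A/P = D_o - D_i = 0.0666 - 0.0348 = 0.0318 m.
Re = ρVD_h/μ = 0.583·4.84·0.0318/1.07e-05 = 8386.
ε/D_h = 6e-05/0.0318 = 0.00189; Haaland gives 1/√f = -1.8 log₁₀[0.000221+0.000823] = 5.366, so f = 0.03473.
ΔP = f(L/D_h)(ρV²/2) = 0.03473·150/0.0318·6.829 = 1119 Pa.
ΔP = 1.12 kPa.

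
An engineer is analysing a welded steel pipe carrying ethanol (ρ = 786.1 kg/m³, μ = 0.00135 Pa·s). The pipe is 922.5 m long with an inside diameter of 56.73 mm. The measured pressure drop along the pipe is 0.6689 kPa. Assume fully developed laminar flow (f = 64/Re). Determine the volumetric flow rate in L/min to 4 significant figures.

For laminar flow, f = 64/Re with Re = ρVD/μ, so Darcy-Weisbach reduces to ΔP = 32μLV/D². Solving for V: V = ΔP·D²/(32μL) = 668.9·(0.05673)²/(32·0.00135·922.5) = 0.05402 m/s.
Check: Re = ρVD/μ = 786.1·0.05402·0.05673/0.00135 = 1784 < 2300, so the laminar assumption holds.
Q = V·A = 0.05402·(π/4·0.05673²) = 0.0001365 m³/s = 8.192 L/min.

Q ≈ 8.192 L/min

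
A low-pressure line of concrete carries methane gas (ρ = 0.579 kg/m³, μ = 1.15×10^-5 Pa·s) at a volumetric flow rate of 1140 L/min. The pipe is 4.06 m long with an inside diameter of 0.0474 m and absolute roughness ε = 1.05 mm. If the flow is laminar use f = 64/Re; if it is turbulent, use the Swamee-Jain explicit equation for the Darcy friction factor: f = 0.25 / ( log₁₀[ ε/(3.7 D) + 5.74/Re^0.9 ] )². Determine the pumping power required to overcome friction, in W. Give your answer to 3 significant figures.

P ≈ 2.87 W

Q = 1140 L/min = 1140/60000 = 0.019 m³/s.
Cross-sectional area A = πD²/4 = π(0.0474)²/4 = 0.001765 m²; mean velocity V = Q/A = 0.019/0.001765 = 10.77 m/s.
Reynolds number Re = ρVD/μ = 0.579 · 10.77 · 0.0474 / 1.15e-05 = 2.57e+04.
Re > 4000 → turbulent. Relative roughness ε/D = 0.00105/0.0474 = 0.0222. Swamee-Jain: f = 0.25/(log₁₀[0.0222/3.7 + 5.74/2.57e+04^0.9])² = 0.25/(log₁₀[0.00599 + 0.000617])² = 0.25/(-2.18)² = 0.05259.
Darcy-Weisbach: ΔP = f(L/D)(ρV²/2) = 0.05259·(4.06/0.0474)·(0.579·10.77²/2) = 0.05259·85.65·33.56 = 151.2 Pa.
Pumping power P = QΔP = 0.019·151.2 = 2.873 W = 2.87 W.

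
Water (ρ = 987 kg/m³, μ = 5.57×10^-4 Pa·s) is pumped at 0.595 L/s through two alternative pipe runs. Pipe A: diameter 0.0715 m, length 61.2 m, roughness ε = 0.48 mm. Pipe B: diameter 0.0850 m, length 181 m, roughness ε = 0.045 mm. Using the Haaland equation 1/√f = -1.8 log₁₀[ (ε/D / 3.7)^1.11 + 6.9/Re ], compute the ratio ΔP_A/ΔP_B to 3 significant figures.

Pipe A: V = Q/A = 0.000595/0.004015 = 0.1482 m/s; Re = 1.878e+04; ε/D = 0.00671; Haaland → f = 0.03683; ΔP_A = f(L/D)(ρV²/2) = 341.6 Pa.
Pipe B: V = Q/A = 0.000595/0.005675 = 0.1049 m/s; Re = 1.579e+04; ε/D = 0.000529; Haaland → f = 0.02819; ΔP_B = f(L/D)(ρV²/2) = 325.7 Pa.
ΔP_A/ΔP_B = 341.6/325.7 = 1.05.

ΔP_A/ΔP_B ≈ 1.05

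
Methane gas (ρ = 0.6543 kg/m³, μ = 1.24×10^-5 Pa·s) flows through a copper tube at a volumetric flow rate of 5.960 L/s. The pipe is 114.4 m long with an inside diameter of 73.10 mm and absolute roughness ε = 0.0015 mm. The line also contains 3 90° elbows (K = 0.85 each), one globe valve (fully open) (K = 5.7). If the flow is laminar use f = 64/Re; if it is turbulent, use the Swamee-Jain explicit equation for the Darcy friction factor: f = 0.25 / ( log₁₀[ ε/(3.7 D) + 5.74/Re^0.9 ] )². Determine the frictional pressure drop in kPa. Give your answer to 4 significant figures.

Q = 5.960 L/s = 5.960/1000 = 0.00596 m³/s.
Cross-sectional area A = πD²/4 = π(0.0731)²/4 = 0.004197 m²; mean velocity V = Q/A = 0.00596/0.004197 = 1.42 m/s.
Reynolds number Re = ρVD/μ = 0.6543 · 1.42 · 0.0731 / 1.24e-05 = 5478.
Re > 4000 → turbulent. Relative roughness ε/D = 1.5e-06/0.0731 = 2.05e-05. Swamee-Jain: f = 0.25/(log₁₀[2.05e-05/3.7 + 5.74/5478^0.9])² = 0.25/(log₁₀[5.55e-06 + 0.00248])² = 0.25/(-2.605)² = 0.03684.
Total minor-loss coefficient ΣK = 3·0.85 + 1·5.7 = 8.25.
ΔP = [f·L/D + ΣK]·(ρV²/2) = [0.03684·114.4/0.0731 + 8.25]·(0.6543·1.42²/2) = [57.66 + 8.25]·0.6598 = 43.49 Pa.
ΔP = 43.49 Pa = 0.04349 kPa.

ΔP ≈ 0.04349 kPa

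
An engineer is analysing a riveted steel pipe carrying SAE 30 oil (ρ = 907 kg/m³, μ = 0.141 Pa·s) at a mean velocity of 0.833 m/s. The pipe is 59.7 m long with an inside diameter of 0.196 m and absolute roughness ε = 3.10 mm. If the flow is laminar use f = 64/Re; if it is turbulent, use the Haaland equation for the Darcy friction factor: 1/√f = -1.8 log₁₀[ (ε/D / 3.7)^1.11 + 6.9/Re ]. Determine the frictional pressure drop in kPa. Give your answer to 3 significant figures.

ΔP ≈ 5.84 kPa

Reynolds number Re = ρVD/μ = 907 · 0.833 · 0.196 / 0.141 = 1050.
Re < 2300 → laminar flow, so f = 64/Re = 64/1050 = 0.06094 (the turbulent correlation is not needed).
Darcy-Weisbach: ΔP = f(L/D)(ρV²/2) = 0.06094·(59.7/0.196)·(907·0.833²/2) = 0.06094·304.6·314.7 = 5841 Pa.
ΔP = 5841 Pa = 5.84 kPa.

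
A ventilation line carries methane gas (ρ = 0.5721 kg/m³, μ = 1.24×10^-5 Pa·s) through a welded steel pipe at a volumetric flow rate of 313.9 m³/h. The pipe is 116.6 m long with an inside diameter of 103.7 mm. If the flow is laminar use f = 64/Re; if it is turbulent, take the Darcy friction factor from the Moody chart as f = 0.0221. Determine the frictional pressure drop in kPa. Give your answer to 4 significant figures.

ΔP ≈ 0.7576 kPa

Q = 313.9 m³/h = 313.9/3600 = 0.08719 m³/s.
Cross-sectional area A = πD²/4 = π(0.1037)²/4 = 0.008446 m²; mean velocity V = Q/A = 0.08719/0.008446 = 10.32 m/s.
Reynolds number Re = ρVD/μ = 0.5721 · 10.32 · 0.1037 / 1.24e-05 = 4.939e+04.
Re > 4000 → turbulent; use the Moody-chart value f = 0.0221.
Darcy-Weisbach: ΔP = f(L/D)(ρV²/2) = 0.0221·(116.6/0.1037)·(0.5721·10.32²/2) = 0.0221·1124·30.49 = 757.6 Pa.
ΔP = 757.6 Pa = 0.7576 kPa.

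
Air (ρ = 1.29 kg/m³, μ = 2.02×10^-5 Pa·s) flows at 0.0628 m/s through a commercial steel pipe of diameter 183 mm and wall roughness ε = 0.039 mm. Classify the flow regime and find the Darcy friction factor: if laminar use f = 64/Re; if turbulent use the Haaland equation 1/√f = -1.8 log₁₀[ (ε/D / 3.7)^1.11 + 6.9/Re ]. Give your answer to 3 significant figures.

f ≈ 0.0872

Re = ρVD/μ = 1.29·0.0628·0.183/2.02e-05 = 733.9.
Re < 2300 → laminar, so f = 64/Re = 0.0872 (roughness is irrelevant in laminar flow).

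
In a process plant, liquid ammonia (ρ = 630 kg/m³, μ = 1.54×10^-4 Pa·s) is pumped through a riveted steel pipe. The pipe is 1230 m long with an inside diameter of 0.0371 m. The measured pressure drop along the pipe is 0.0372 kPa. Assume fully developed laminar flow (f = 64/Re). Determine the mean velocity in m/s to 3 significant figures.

V ≈ 0.00845 m/s

For laminar flow, f = 64/Re with Re = ρVD/μ, so Darcy-Weisbach reduces to ΔP = 32μLV/D². Solving for V: V = ΔP·D²/(32μL) = 37.2·(0.0371)²/(32·0.000154·1230) = 0.008447 m/s.
Check: Re = ρVD/μ = 630·0.008447·0.0371/0.000154 = 1282 < 2300, so the laminar assumption holds.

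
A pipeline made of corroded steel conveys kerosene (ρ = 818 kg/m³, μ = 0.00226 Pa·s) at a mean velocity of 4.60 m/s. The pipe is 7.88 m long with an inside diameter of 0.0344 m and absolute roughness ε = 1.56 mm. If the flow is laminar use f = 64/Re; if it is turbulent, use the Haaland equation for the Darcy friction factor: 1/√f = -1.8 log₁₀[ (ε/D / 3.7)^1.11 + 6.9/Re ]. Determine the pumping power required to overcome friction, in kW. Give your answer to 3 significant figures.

P ≈ 0.585 kW

Reynolds number Re = ρVD/μ = 818 · 4.6 · 0.0344 / 0.00226 = 5.727e+04.
Re > 4000 → turbulent. Relative roughness ε/D = 0.00156/0.0344 = 0.0453. Haaland: 1/√f = -1.8 log₁₀[(0.0453/3.7)^1.11 + 6.9/5.727e+04] = -1.8 log₁₀[0.00755 + 0.00012] = 3.807, so f = 0.06899.
Darcy-Weisbach: ΔP = f(L/D)(ρV²/2) = 0.06899·(7.88/0.0344)·(818·4.6²/2) = 0.06899·229.1·8654 = 1.368e+05 Pa.
Q = V·A = 4.6·0.0009294 = 0.004275 m³/s.
Pumping power P = QΔP = 0.004275·1.368e+05 = 584.8 W = 0.585 kW.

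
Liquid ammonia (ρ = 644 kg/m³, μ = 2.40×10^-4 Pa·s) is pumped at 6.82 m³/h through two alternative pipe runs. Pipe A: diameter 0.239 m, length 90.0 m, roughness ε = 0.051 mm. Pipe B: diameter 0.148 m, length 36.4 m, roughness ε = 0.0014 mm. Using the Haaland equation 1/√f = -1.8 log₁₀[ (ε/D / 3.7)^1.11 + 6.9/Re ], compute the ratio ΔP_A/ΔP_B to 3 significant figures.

Pipe A: V = Q/A = 0.001894/0.04486 = 0.04223 m/s; Re = 2.708e+04; ε/D = 0.000213; Haaland → f = 0.02433; ΔP_A = f(L/D)(ρV²/2) = 5.261 Pa.
Pipe B: V = Q/A = 0.001894/0.0172 = 0.1101 m/s; Re = 4.373e+04; ε/D = 9.46e-06; Haaland → f = 0.02137; ΔP_B = f(L/D)(ρV²/2) = 20.52 Pa.
ΔP_A/ΔP_B = 5.261/20.52 = 0.256.

ΔP_A/ΔP_B ≈ 0.256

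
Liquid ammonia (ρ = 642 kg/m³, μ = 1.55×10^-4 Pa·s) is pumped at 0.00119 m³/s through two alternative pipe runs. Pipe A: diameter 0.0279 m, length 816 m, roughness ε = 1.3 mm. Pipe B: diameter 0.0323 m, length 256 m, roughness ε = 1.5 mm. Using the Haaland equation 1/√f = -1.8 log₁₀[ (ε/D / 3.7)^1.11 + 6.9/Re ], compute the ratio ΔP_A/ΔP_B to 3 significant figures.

Pipe A: V = Q/A = 0.00119/0.0006114 = 1.946 m/s; Re = 2.249e+05; ε/D = 0.0466; Haaland → f = 0.06951; ΔP_A = f(L/D)(ρV²/2) = 2.473e+06 Pa.
Pipe B: V = Q/A = 0.00119/0.0008194 = 1.452 m/s; Re = 1.943e+05; ε/D = 0.0464; Haaland → f = 0.06943; ΔP_B = f(L/D)(ρV²/2) = 3.725e+05 Pa.
ΔP_A/ΔP_B = 2.473e+06/3.725e+05 = 6.64.

ΔP_A/ΔP_B ≈ 6.64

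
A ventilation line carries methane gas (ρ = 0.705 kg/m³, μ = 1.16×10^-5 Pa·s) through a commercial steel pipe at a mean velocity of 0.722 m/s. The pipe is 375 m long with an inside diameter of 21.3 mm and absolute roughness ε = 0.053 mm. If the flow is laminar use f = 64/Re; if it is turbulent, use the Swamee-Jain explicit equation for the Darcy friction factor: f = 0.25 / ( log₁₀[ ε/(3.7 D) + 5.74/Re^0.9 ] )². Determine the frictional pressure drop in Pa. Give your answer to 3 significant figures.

Reynolds number Re = ρVD/μ = 0.705 · 0.722 · 0.0213 / 1.16e-05 = 934.6.
Re < 2300 → laminar flow, so f = 64/Re = 64/934.6 = 0.06848 (the turbulent correlation is not needed).
Darcy-Weisbach: ΔP = f(L/D)(ρV²/2) = 0.06848·(375/0.0213)·(0.705·0.722²/2) = 0.06848·1.761e+04·0.1838 = 221.5 Pa.

ΔP ≈ 222 Pa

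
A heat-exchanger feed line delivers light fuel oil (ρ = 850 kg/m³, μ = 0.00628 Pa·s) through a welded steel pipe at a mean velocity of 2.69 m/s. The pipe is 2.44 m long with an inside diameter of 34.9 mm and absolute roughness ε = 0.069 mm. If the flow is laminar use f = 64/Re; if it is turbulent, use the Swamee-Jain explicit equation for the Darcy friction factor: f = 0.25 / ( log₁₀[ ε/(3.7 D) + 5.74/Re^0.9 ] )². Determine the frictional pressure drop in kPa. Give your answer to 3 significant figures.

ΔP ≈ 7.00 kPa

Reynolds number Re = ρVD/μ = 850 · 2.69 · 0.0349 / 0.00628 = 1.271e+04.
Re > 4000 → turbulent. Relative roughness ε/D = 6.9e-05/0.0349 = 0.00198. Swamee-Jain: f = 0.25/(log₁₀[0.00198/3.7 + 5.74/1.271e+04^0.9])² = 0.25/(log₁₀[0.000534 + 0.00116])² = 0.25/(-2.77)² = 0.03257.
Darcy-Weisbach: ΔP = f(L/D)(ρV²/2) = 0.03257·(2.44/0.0349)·(850·2.69²/2) = 0.03257·69.91·3075 = 7003 Pa.
ΔP = 7003 Pa = 7.00 kPa.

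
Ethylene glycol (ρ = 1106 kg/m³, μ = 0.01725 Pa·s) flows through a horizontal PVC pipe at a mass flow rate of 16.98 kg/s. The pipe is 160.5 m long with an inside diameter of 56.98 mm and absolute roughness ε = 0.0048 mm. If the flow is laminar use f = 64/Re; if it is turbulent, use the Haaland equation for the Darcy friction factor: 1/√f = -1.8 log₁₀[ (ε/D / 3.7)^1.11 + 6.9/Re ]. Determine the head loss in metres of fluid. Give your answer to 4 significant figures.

h_f ≈ 131.6 m

A = πD²/4 = π(0.05698)²/4 = 0.00255 m²; mean velocity V = ṁ/(ρA) = 16.98/(1106 · 0.00255) = 6.021 m/s.
Reynolds number Re = ρVD/μ = 1106 · 6.021 · 0.05698 / 0.0173 = 2.2e+04.
Re > 4000 → turbulent. Relative roughness ε/D = 4.8e-06/0.05698 = 8.42e-05. Haaland: 1/√f = -1.8 log₁₀[(8.42e-05/3.7)^1.11 + 6.9/2.2e+04] = -1.8 log₁₀[7.02e-06 + 0.000314] = 6.289, so f = 0.02528.
Darcy-Weisbach: ΔP = f(L/D)(ρV²/2) = 0.02528·(160.5/0.05698)·(1106·6.021²/2) = 0.02528·2817·2.005e+04 = 1.428e+06 Pa.
Head loss h_f = ΔP/(ρg) = 1.428e+06/(1106·9.81) = 131.6 m.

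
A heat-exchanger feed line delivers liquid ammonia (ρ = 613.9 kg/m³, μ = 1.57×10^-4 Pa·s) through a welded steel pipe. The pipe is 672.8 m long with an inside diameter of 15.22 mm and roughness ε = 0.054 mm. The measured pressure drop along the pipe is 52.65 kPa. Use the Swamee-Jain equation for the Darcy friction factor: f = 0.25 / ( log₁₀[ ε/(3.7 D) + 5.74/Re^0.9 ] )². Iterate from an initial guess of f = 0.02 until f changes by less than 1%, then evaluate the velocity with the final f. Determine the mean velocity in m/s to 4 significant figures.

V ≈ 0.3446 m/s

Rearranging Darcy-Weisbach: V = √(2·ΔP·D/(f·L·ρ)). With ε/D = 5.4e-05/0.01522 = 0.00355, iterate starting from f = 0.02:
  f = 0.02 → V = √(2·5.265e+04·0.01522/(0.02·672.8·613.9)) = 0.4405 m/s; Re = ρVD/μ = 2.621e+04; f → 0.03176
  f = 0.03176 → V = 0.3495 m/s; Re = 2.08e+04; f → 0.03262
  f = 0.03262 → V = 0.3449 m/s; Re = 2.053e+04; f → 0.03268
Converged (Δf/f < 1%). With the final f = 0.03268: V = √(2·5.265e+04·0.01522/(0.03268·672.8·613.9)) = 0.3446 m/s.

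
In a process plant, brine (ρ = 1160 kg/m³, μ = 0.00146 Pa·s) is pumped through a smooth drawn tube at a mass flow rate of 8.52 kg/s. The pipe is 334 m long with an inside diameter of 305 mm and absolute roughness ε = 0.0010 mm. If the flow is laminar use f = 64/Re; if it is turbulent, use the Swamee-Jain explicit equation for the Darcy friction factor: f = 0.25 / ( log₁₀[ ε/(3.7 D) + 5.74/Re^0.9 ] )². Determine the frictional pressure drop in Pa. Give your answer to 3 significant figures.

ΔP ≈ 158 Pa

A = πD²/4 = π(0.305)²/4 = 0.07306 m²; mean velocity V = ṁ/(ρA) = 8.52/(1160 · 0.07306) = 0.1005 m/s.
Reynolds number Re = ρVD/μ = 1160 · 0.1005 · 0.305 / 0.00146 = 2.436e+04.
Re > 4000 → turbulent. Relative roughness ε/D = 1e-06/0.305 = 3.28e-06. Swamee-Jain: f = 0.25/(log₁₀[3.28e-06/3.7 + 5.74/2.436e+04^0.9])² = 0.25/(log₁₀[8.86e-07 + 0.000647])² = 0.25/(-3.189)² = 0.02459.
Darcy-Weisbach: ΔP = f(L/D)(ρV²/2) = 0.02459·(334/0.305)·(1160·0.1005²/2) = 0.02459·1095·5.862 = 157.8 Pa.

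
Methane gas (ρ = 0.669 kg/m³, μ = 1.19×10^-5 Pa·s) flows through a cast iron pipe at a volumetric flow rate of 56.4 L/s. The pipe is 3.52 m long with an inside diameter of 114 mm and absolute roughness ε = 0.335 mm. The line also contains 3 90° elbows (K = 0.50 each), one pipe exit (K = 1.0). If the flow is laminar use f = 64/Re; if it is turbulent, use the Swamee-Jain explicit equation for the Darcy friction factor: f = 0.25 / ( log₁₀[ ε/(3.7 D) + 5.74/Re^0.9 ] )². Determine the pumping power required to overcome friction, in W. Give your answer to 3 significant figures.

Q = 56.4 L/s = 56.4/1000 = 0.0564 m³/s.
Cross-sectional area A = πD²/4 = π(0.114)²/4 = 0.01021 m²; mean velocity V = Q/A = 0.0564/0.01021 = 5.526 m/s.
Reynolds number Re = ρVD/μ = 0.669 · 5.526 · 0.114 / 1.19e-05 = 3.541e+04.
Re > 4000 → turbulent. Relative roughness ε/D = 0.000335/0.114 = 0.00294. Swamee-Jain: f = 0.25/(log₁₀[0.00294/3.7 + 5.74/3.541e+04^0.9])² = 0.25/(log₁₀[0.000794 + 0.000462])² = 0.25/(-2.901)² = 0.02971.
Total minor-loss coefficient ΣK = 3·0.5 + 1·1 = 2.5.
ΔP = [f·L/D + ΣK]·(ρV²/2) = [0.02971·3.52/0.114 + 2.5]·(0.669·5.526²/2) = [0.9173 + 2.5]·10.21 = 34.9 Pa.
Pumping power P = QΔP = 0.0564·34.9 = 1.968 W = 1.97 W.

P ≈ 1.97 W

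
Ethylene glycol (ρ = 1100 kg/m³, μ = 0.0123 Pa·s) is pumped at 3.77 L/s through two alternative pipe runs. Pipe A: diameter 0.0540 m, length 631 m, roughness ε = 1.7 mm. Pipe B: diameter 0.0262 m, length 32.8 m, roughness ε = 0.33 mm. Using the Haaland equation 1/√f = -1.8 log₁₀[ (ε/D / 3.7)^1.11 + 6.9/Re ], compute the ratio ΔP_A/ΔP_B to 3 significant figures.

Pipe A: V = Q/A = 0.00377/0.00229 = 1.646 m/s; Re = 7950; ε/D = 0.0315; Haaland → f = 0.06213; ΔP_A = f(L/D)(ρV²/2) = 1.082e+06 Pa.
Pipe B: V = Q/A = 0.00377/0.0005391 = 6.993 m/s; Re = 1.638e+04; ε/D = 0.0126; Haaland → f = 0.04398; ΔP_B = f(L/D)(ρV²/2) = 1.481e+06 Pa.
ΔP_A/ΔP_B = 1.082e+06/1.481e+06 = 0.731.

ΔP_A/ΔP_B ≈ 0.731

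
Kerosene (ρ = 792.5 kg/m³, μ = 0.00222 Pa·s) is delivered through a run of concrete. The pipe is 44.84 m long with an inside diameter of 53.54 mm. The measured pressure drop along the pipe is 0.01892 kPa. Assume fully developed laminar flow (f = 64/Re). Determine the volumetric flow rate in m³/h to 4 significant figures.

Q ≈ 0.1380 m³/h

For laminar flow, f = 64/Re with Re = ρVD/μ, so Darcy-Weisbach reduces to ΔP = 32μLV/D². Solving for V: V = ΔP·D²/(32μL) = 18.92·(0.05354)²/(32·0.00222·44.84) = 0.01703 m/s.
Check: Re = ρVD/μ = 792.5·0.01703·0.05354/0.00222 = 325.4 < 2300, so the laminar assumption holds.
Q = V·A = 0.01703·(π/4·0.05354²) = 3.833e-05 m³/s = 0.1380 m³/h.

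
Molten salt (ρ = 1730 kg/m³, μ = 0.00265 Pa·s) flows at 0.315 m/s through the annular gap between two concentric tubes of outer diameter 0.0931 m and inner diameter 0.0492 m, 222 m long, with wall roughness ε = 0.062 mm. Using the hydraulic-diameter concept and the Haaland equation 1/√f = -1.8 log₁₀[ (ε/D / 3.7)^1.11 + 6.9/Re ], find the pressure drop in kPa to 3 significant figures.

ΔP ≈ 14.6 kPa

Hydraulic diameter D_h = 4A/P = D_o - D_i = 0.0931 - 0.0492 = 0.0439 m.
Re = ρVD_h/μ = 1730·0.315·0.0439/0.00265 = 9028.
ε/D_h = 6.2e-05/0.0439 = 0.00141; Haaland gives 1/√f = -1.8 log₁₀[0.000161+0.000764] = 5.461, so f = 0.03353.
ΔP = f(L/D_h)(ρV²/2) = 0.03353·222/0.0439·85.83 = 1.455e+04 Pa.
ΔP = 14.6 kPa.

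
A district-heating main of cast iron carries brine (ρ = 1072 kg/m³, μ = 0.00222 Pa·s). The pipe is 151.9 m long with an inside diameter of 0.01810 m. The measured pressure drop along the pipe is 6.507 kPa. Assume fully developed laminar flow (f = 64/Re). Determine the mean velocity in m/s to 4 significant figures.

V ≈ 0.1976 m/s

For laminar flow, f = 64/Re with Re = ρVD/μ, so Darcy-Weisbach reduces to ΔP = 32μLV/D². Solving for V: V = ΔP·D²/(32μL) = 6507·(0.0181)²/(32·0.00222·151.9) = 0.1976 m/s.
Check: Re = ρVD/μ = 1072·0.1976·0.0181/0.00222 = 1727 < 2300, so the laminar assumption holds.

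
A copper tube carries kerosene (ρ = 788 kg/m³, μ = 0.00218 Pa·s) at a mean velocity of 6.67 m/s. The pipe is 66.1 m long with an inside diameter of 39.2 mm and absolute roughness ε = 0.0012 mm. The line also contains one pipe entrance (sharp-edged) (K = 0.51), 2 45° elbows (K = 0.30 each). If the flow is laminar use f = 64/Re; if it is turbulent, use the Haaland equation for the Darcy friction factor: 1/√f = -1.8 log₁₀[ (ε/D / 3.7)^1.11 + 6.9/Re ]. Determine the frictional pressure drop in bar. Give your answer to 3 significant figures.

Reynolds number Re = ρVD/μ = 788 · 6.67 · 0.0392 / 0.00218 = 9.451e+04.
Re > 4000 → turbulent. Relative roughness ε/D = 1.2e-06/0.0392 = 3.06e-05. Haaland: 1/√f = -1.8 log₁₀[(3.06e-05/3.7)^1.11 + 6.9/9.451e+04] = -1.8 log₁₀[2.28e-06 + 7.3e-05] = 7.422, so f = 0.01815.
Total minor-loss coefficient ΣK = 1·0.51 + 2·0.3 = 1.11.
ΔP = [f·L/D + ΣK]·(ρV²/2) = [0.01815·66.1/0.0392 + 1.11]·(788·6.67²/2) = [30.61 + 1.11]·1.753e+04 = 5.56e+05 Pa.
ΔP = 5.56e+05 Pa = 5.56 bar.

ΔP ≈ 5.56 bar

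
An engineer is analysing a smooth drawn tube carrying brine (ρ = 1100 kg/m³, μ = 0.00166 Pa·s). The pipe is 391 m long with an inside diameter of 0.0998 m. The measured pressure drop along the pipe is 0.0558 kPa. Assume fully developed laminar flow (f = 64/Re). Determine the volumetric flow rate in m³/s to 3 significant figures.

For laminar flow, f = 64/Re with Re = ρVD/μ, so Darcy-Weisbach reduces to ΔP = 32μLV/D². Solving for V: V = ΔP·D²/(32μL) = 55.8·(0.0998)²/(32·0.00166·391) = 0.02676 m/s.
Check: Re = ρVD/μ = 1100·0.02676·0.0998/0.00166 = 1770 < 2300, so the laminar assumption holds.
Q = V·A = 0.02676·(π/4·0.0998²) = 0.0002093 m³/s = 2.09×10^-4 m³/s.

Q ≈ 2.09×10^-4 m³/s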